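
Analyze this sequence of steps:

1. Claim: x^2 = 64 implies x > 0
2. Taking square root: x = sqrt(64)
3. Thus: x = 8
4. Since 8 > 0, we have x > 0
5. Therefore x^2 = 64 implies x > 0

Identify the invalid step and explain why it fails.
Step 2: Taking square root: x = sqrt(64)

Step 2 takes the square root and assumes the positive root only. The equation x^2 = 64 actually has two solutions: x = 8 and x = -8. The proof silently assumes x > 0 without justification, then uses this assumption to conclude x > 0, which is circular. The counterexample x = -8 shows the claim is false.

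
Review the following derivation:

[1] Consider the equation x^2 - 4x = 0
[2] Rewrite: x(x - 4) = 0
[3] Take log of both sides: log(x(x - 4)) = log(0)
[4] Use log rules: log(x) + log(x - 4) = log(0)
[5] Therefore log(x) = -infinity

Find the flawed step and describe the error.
Step 3: Take log of both sides: log(x(x - 4)) = log(0)

Step 3 takes the logarithm of both sides, resulting in log(0) on the right side. The logarithm is only defined for positive numbers; log(0) is undefined (approaches negative infinity). This operation is invalid.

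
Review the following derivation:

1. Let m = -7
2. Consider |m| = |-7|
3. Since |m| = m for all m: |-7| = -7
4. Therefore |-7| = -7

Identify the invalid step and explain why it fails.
Step 3: Since |m| = m for all m: |-7| = -7

Step 3 incorrectly states that |m| = m for all m. The correct definition is |m| = m when m >= 0, and |m| = -m when m < 0. Since -7 < 0, we have |-7| = -(-7) = 7, not -7.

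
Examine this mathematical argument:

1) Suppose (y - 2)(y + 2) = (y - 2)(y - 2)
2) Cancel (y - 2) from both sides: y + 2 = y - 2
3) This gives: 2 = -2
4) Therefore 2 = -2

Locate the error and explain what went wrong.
Step 2: Cancel (y - 2) from both sides: y + 2 = y - 2

Step 2 cancels (y - 2) from both sides. This is only valid if (y - 2) ≠ 0, i.e., y ≠ 2. When y = 2, both sides equal zero regardless of the other factors. The correct approach requires considering y = 2 as a separate case.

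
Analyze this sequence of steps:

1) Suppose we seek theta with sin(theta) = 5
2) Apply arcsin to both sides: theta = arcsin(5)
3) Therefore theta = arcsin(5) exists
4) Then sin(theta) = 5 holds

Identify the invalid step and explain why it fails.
Step 2: Apply arcsin to both sides: theta = arcsin(5)

Step 2 applies arcsin to 5. However, arcsin(x) is only defined for x in [-1, 1] because sin(theta) can only produce values in that range. Since |5| > 1, arcsin(5) is undefined. There is no angle whose sine equals 5.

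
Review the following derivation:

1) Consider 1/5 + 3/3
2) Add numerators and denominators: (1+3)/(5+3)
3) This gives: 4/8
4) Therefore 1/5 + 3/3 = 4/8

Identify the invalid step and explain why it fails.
Step 2: Add numerators and denominators: (1+3)/(5+3)

Step 2 incorrectly adds fractions by separately adding numerators and denominators. This is wrong. The correct method requires a common denominator: 1/5 + 3/3 = (1×3 + 3×5)/(5×3) = 18/15 = 6/5. The method used gives 4/8, which is different.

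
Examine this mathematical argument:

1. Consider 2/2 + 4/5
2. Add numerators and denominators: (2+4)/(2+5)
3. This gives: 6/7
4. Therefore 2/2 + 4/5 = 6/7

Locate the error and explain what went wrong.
Step 2: Add numerators and denominators: (2+4)/(2+5)

Step 2 incorrectly adds fractions by separately adding numerators and denominators. This is wrong. The correct method requires a common denominator: 2/2 + 4/5 = (2×5 + 4×2)/(2×5) = 18/10 = 9/5. The method used gives 6/7, which is different.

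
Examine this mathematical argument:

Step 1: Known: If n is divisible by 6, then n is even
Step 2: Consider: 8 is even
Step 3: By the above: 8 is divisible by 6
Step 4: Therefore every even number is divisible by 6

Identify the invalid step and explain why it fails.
Step 3: By the above: 8 is divisible by 6

Step 3 commits the fallacy of affirming the consequent. The known fact 'divisible by 6 → even' does NOT imply 'even → divisible by 6'. That would be the converse, which is false. For example, 8 is even but 8 ÷ 6 = 1.33, which is not an integer.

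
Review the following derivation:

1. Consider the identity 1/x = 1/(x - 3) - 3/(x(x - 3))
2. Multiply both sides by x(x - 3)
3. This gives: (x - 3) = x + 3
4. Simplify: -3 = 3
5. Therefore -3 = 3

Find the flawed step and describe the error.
Step 3: This gives: (x - 3) = x + 3

Step 3 makes a sign error when clearing denominators. Multiplying -3/(x(x - 3)) by x(x - 3) gives -3, not +3. The correct result is (x - 3) = x - 3, which is trivially true, not (x - 3) = x + 3. (Step 1 is a valid identity: 1/(x - 3) - 3/(x(x - 3)) = (x - 3)/(x(x - 3)) = 1/x.)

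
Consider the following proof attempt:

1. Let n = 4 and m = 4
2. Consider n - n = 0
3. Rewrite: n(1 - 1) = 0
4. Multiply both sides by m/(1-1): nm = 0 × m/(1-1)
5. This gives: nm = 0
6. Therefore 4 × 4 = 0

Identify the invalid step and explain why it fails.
Step 4: Multiply both sides by m/(1-1): nm = 0 × m/(1-1)

Step 4 multiplies both sides by m/(1-1). However, 1-1 = 0, so this is multiplication by m/0, which is undefined. We cannot multiply by an undefined expression.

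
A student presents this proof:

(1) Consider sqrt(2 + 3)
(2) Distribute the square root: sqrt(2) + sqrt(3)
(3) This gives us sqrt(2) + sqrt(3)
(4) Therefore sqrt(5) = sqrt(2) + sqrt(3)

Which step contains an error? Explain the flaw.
Step 2: Distribute the square root: sqrt(2) + sqrt(3)

Step 2 incorrectly 'distributes' the square root over addition. The square root function does not distribute: sqrt(a + b) ≠ sqrt(a) + sqrt(b). In fact, sqrt(2 + 3) = sqrt(5) ≈ 2.2361, while sqrt(2) + sqrt(3) ≈ 3.1463.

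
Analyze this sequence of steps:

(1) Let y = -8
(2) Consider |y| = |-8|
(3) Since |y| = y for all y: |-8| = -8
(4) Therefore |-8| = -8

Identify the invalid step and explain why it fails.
Step 3: Since |y| = y for all y: |-8| = -8

Step 3 incorrectly states that |y| = y for all y. The correct definition is |y| = y when y >= 0, and |y| = -y when y < 0. Since -8 < 0, we have |-8| = -(-8) = 8, not -8.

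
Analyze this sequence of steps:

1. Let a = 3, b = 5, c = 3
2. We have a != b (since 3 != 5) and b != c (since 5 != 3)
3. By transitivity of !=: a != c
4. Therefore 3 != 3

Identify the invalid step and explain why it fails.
Step 3: By transitivity of !=: a != c

Step 3 incorrectly applies transitivity to the '!=' relation. Transitivity states: if a R b and b R c, then a R c. However, '!=' is not transitive. Counterexample: 3 != 5 and 5 != 3, but 3 = 3 (both equal 3). Transitivity holds for relations like <, <=, =, but not for !=.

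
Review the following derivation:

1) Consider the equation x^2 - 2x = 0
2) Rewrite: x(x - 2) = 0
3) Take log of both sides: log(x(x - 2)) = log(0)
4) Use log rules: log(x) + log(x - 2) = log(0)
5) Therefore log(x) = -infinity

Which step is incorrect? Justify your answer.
Step 3: Take log of both sides: log(x(x - 2)) = log(0)

Step 3 takes the logarithm of both sides, resulting in log(0) on the right side. The logarithm is only defined for positive numbers; log(0) is undefined (approaches negative infinity). This operation is invalid.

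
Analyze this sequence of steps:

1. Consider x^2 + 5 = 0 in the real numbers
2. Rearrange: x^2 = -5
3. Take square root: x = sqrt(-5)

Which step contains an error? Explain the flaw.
Step 3: Take square root: x = sqrt(-5)

Step 3 takes the square root of -5, which is negative. In the real number system, the square root of a negative number is undefined. The equation x^2 + 5 = 0 has no real solutions. Square roots of negative numbers only exist in the complex numbers.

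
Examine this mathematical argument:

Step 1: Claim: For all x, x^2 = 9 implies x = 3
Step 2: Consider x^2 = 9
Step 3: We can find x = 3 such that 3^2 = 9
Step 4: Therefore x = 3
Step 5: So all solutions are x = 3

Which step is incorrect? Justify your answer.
Step 4: Therefore x = 3

Step 4 incorrectly concludes that x = 3 is the only solution. The proof shows that x = 3 is A solution (existence), but does not show it is the ONLY solution (uniqueness). In fact, x = -3 is also a solution since (-3)^2 = 9. Finding one solution doesn't prove there are no others.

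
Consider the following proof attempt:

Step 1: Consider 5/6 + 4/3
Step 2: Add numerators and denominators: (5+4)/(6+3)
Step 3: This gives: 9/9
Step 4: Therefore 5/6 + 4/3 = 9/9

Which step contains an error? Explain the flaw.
Step 2: Add numerators and denominators: (5+4)/(6+3)

Step 2 incorrectly adds fractions by separately adding numerators and denominators. This is wrong. The correct method requires a common denominator: 5/6 + 4/3 = (5×3 + 4×6)/(6×3) = 39/18 = 13/6. The method used gives 9/9, which is different.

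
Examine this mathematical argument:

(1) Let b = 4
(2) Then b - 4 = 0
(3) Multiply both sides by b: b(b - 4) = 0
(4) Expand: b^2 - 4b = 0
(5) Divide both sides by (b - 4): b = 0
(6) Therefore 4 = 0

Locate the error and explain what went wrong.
Step 5: Divide both sides by (b - 4): b = 0

Step 5 divides both sides by (b - 4). However, since b = 4, we have (b - 4) = 0. Division by zero is undefined, making this step invalid.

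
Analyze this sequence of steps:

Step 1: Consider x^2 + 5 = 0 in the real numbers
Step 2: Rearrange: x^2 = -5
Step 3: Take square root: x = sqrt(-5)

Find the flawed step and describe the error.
Step 3: Take square root: x = sqrt(-5)

Step 3 takes the square root of -5, which is negative. In the real number system, the square root of a negative number is undefined. The equation x^2 + 5 = 0 has no real solutions. Square roots of negative numbers only exist in the complex numbers.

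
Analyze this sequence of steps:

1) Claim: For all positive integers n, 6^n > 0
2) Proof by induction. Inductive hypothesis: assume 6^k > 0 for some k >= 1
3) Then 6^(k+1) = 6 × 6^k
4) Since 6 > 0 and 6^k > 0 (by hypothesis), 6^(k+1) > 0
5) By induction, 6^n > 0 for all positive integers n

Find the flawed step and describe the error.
Step 5: By induction, 6^n > 0 for all positive integers n

Step 5 concludes the proof by induction, but no base case was ever established. A valid induction proof requires: (1) a base case proving 6^1 > 0, and (2) an inductive step showing IF 6^k > 0 THEN 6^(k+1) > 0. Steps 2-4 correctly establish the inductive step, but without the base case the conclusion in step 5 does not follow.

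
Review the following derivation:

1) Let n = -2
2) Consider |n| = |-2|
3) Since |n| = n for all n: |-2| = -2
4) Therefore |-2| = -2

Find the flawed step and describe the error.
Step 3: Since |n| = n for all n: |-2| = -2

Step 3 incorrectly states that |n| = n for all n. The correct definition is |n| = n when n >= 0, and |n| = -n when n < 0. Since -2 < 0, we have |-2| = -(-2) = 2, not -2.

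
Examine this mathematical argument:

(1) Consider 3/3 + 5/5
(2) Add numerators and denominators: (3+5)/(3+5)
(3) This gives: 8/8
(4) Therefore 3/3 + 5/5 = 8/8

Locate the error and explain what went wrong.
Step 2: Add numerators and denominators: (3+5)/(3+5)

Step 2 incorrectly adds fractions by separately adding numerators and denominators. This is wrong. The correct method requires a common denominator: 3/3 + 5/5 = (3×5 + 5×3)/(3×5) = 30/15 = 2. The method used gives 8/8, which is different.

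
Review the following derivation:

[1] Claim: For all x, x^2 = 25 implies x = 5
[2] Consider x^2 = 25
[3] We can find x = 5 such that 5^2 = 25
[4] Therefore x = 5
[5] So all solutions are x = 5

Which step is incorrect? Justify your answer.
Step 4: Therefore x = 5

Step 4 incorrectly concludes that x = 5 is the only solution. The proof shows that x = 5 is A solution (existence), but does not show it is the ONLY solution (uniqueness). In fact, x = -5 is also a solution since (-5)^2 = 25. Finding one solution doesn't prove there are no others.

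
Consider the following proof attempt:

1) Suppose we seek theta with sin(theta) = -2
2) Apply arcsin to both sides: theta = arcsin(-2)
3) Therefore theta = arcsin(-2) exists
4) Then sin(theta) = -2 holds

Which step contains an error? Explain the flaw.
Step 2: Apply arcsin to both sides: theta = arcsin(-2)

Step 2 applies arcsin to -2. However, arcsin(x) is only defined for x in [-1, 1] because sin(theta) can only produce values in that range. Since |-2| > 1, arcsin(-2) is undefined. There is no angle whose sine equals -2.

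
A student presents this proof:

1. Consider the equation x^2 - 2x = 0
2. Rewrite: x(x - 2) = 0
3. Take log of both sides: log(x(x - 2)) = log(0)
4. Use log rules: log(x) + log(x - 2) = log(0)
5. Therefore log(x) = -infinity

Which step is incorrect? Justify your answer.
Step 3: Take log of both sides: log(x(x - 2)) = log(0)

Step 3 takes the logarithm of both sides, resulting in log(0) on the right side. The logarithm is only defined for positive numbers; log(0) is undefined (approaches negative infinity). This operation is invalid.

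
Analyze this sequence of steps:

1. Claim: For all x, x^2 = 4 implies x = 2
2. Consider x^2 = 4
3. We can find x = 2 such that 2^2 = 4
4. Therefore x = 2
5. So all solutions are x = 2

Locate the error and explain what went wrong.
Step 4: Therefore x = 2

Step 4 incorrectly concludes that x = 2 is the only solution. The proof shows that x = 2 is A solution (existence), but does not show it is the ONLY solution (uniqueness). In fact, x = -2 is also a solution since (-2)^2 = 4. Finding one solution doesn't prove there are no others.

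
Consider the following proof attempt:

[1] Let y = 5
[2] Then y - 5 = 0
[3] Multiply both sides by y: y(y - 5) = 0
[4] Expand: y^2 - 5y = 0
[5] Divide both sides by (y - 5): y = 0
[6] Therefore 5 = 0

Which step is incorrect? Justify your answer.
Step 5: Divide both sides by (y - 5): y = 0

Step 5 divides both sides by (y - 5). However, since y = 5, we have (y - 5) = 0. Division by zero is undefined, making this step invalid.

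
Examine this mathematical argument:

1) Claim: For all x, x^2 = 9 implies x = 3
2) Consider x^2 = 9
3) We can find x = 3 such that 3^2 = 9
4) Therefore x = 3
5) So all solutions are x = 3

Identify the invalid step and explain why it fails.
Step 4: Therefore x = 3

Step 4 incorrectly concludes that x = 3 is the only solution. The proof shows that x = 3 is A solution (existence), but does not show it is the ONLY solution (uniqueness). In fact, x = -3 is also a solution since (-3)^2 = 9. Finding one solution doesn't prove there are no others.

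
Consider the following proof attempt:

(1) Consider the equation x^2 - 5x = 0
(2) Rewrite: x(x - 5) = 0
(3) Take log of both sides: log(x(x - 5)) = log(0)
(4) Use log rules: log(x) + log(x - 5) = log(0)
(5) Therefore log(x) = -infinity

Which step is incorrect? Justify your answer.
Step 3: Take log of both sides: log(x(x - 5)) = log(0)

Step 3 takes the logarithm of both sides, resulting in log(0) on the right side. The logarithm is only defined for positive numbers; log(0) is undefined (approaches negative infinity). This operation is invalid.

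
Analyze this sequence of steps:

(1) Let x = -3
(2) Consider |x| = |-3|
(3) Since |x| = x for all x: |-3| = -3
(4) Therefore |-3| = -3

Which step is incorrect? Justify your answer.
Step 3: Since |x| = x for all x: |-3| = -3

Step 3 incorrectly states that |x| = x for all x. The correct definition is |x| = x when x >= 0, and |x| = -x when x < 0. Since -3 < 0, we have |-3| = -(-3) = 3, not -3.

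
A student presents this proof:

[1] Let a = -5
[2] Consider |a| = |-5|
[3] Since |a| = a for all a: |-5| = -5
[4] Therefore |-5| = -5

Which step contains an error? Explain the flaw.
Step 3: Since |a| = a for all a: |-5| = -5

Step 3 incorrectly states that |a| = a for all a. The correct definition is |a| = a when a >= 0, and |a| = -a when a < 0. Since -5 < 0, we have |-5| = -(-5) = 5, not -5.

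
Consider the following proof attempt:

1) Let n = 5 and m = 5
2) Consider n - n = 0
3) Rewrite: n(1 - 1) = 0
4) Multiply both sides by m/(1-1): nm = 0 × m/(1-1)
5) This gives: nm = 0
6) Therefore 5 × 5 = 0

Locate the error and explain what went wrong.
Step 4: Multiply both sides by m/(1-1): nm = 0 × m/(1-1)

Step 4 multiplies both sides by m/(1-1). However, 1-1 = 0, so this is multiplication by m/0, which is undefined. We cannot multiply by an undefined expression.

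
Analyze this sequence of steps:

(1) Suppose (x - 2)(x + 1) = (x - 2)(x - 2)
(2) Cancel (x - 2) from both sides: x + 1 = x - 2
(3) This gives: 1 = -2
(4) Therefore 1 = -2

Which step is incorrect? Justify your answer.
Step 2: Cancel (x - 2) from both sides: x + 1 = x - 2

Step 2 cancels (x - 2) from both sides. This is only valid if (x - 2) ≠ 0, i.e., x ≠ 2. When x = 2, both sides equal zero regardless of the other factors. The correct approach requires considering x = 2 as a separate case.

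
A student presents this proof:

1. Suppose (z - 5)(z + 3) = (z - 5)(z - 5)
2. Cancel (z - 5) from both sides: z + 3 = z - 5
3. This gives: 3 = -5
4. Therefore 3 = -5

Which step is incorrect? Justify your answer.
Step 2: Cancel (z - 5) from both sides: z + 3 = z - 5

Step 2 cancels (z - 5) from both sides. This is only valid if (z - 5) ≠ 0, i.e., z ≠ 5. When z = 5, both sides equal zero regardless of the other factors. The correct approach requires considering z = 5 as a separate case.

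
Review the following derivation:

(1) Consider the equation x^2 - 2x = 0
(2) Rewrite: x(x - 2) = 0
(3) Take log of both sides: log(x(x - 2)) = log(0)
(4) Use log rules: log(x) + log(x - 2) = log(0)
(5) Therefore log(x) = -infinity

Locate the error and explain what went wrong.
Step 3: Take log of both sides: log(x(x - 2)) = log(0)

Step 3 takes the logarithm of both sides, resulting in log(0) on the right side. The logarithm is only defined for positive numbers; log(0) is undefined (approaches negative infinity). This operation is invalid.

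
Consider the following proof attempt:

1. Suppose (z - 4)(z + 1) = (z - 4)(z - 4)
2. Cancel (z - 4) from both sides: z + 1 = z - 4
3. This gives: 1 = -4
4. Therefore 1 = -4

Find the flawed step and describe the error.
Step 2: Cancel (z - 4) from both sides: z + 1 = z - 4

Step 2 cancels (z - 4) from both sides. This is only valid if (z - 4) ≠ 0, i.e., z ≠ 4. When z = 4, both sides equal zero regardless of the other factors. The correct approach requires considering z = 4 as a separate case.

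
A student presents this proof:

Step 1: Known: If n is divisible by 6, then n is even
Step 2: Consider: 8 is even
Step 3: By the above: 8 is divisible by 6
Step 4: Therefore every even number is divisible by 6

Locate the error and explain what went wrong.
Step 3: By the above: 8 is divisible by 6

Step 3 commits the fallacy of affirming the consequent. The known fact 'divisible by 6 → even' does NOT imply 'even → divisible by 6'. That would be the converse, which is false. For example, 8 is even but 8 ÷ 6 = 1.33, which is not an integer.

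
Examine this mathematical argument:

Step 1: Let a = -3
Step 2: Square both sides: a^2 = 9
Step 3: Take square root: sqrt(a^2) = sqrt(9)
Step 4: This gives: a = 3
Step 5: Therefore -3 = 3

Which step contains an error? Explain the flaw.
Step 4: This gives: a = 3

Step 4 incorrectly states that sqrt(a^2) = a. The correct identity is sqrt(a^2) = |a|. Since a = -3 < 0, we have sqrt(a^2) = |-3| = 3, not a = -3.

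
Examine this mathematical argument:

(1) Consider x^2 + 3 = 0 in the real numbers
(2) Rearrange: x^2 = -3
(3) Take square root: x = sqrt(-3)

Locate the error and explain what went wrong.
Step 3: Take square root: x = sqrt(-3)

Step 3 takes the square root of -3, which is negative. In the real number system, the square root of a negative number is undefined. The equation x^2 + 3 = 0 has no real solutions. Square roots of negative numbers only exist in the complex numbers.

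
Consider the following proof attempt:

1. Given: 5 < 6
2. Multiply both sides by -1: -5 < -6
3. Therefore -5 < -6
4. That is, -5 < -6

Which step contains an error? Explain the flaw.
Step 2: Multiply both sides by -1: -5 < -6

Step 2 multiplies both sides by -1 but fails to reverse the inequality sign. When multiplying (or dividing) an inequality by a negative number, the direction must be reversed. Since 5 < 6, we should get -5 > -6, i.e., -5 > -6.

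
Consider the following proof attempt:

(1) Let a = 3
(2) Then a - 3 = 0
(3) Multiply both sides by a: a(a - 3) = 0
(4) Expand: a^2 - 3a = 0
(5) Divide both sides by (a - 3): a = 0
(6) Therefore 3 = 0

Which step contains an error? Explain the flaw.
Step 5: Divide both sides by (a - 3): a = 0

Step 5 divides both sides by (a - 3). However, since a = 3, we have (a - 3) = 0. Division by zero is undefined, making this step invalid.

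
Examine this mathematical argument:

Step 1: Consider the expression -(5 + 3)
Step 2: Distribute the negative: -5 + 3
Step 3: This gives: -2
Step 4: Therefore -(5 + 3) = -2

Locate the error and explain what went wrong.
Step 2: Distribute the negative: -5 + 3

Step 2 incorrectly distributes the negative sign. The correct distribution is -(5 + 3) = -5 - 3 = -8. The negative must be applied to both terms, not just the first. The error treats -(5 + 3) as -5 + 3, which equals -2 instead of -8.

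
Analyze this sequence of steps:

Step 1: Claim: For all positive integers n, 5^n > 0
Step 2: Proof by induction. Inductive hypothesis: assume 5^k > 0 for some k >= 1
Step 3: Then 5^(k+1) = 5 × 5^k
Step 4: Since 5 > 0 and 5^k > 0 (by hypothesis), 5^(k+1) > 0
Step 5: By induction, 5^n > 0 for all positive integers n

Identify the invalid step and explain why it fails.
Step 5: By induction, 5^n > 0 for all positive integers n

Step 5 concludes the proof by induction, but no base case was ever established. A valid induction proof requires: (1) a base case proving 5^1 > 0, and (2) an inductive step showing IF 5^k > 0 THEN 5^(k+1) > 0. Steps 2-4 correctly establish the inductive step, but without the base case the conclusion in step 5 does not follow.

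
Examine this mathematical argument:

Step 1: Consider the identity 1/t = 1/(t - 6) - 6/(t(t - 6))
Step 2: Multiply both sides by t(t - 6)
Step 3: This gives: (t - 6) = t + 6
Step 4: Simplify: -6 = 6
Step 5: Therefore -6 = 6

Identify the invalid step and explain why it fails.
Step 3: This gives: (t - 6) = t + 6

Step 3 makes a sign error when clearing denominators. Multiplying -6/(t(t - 6)) by t(t - 6) gives -6, not +6. The correct result is (t - 6) = t - 6, which is trivially true, not (t - 6) = t + 6. (Step 1 is a valid identity: 1/(t - 6) - 6/(t(t - 6)) = (t - 6)/(t(t - 6)) = 1/t.)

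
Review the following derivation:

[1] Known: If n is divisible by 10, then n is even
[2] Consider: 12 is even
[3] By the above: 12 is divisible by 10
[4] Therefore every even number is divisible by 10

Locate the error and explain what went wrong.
Step 3: By the above: 12 is divisible by 10

Step 3 commits the fallacy of affirming the consequent. The known fact 'divisible by 10 → even' does NOT imply 'even → divisible by 10'. That would be the converse, which is false. For example, 12 is even but 12 ÷ 10 = 1.20, which is not an integer.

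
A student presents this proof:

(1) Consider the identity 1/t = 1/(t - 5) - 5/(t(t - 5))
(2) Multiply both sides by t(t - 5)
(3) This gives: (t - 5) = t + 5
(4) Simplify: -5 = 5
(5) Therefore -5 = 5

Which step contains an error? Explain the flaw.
Step 3: This gives: (t - 5) = t + 5

Step 3 makes a sign error when clearing denominators. Multiplying -5/(t(t - 5)) by t(t - 5) gives -5, not +5. The correct result is (t - 5) = t - 5, which is trivially true, not (t - 5) = t + 5. (Step 1 is a valid identity: 1/(t - 5) - 5/(t(t - 5)) = (t - 5)/(t(t - 5)) = 1/t.)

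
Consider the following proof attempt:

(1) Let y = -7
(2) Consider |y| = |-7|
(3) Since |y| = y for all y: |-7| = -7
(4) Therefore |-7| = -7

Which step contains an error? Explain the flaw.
Step 3: Since |y| = y for all y: |-7| = -7

Step 3 incorrectly states that |y| = y for all y. The correct definition is |y| = y when y >= 0, and |y| = -y when y < 0. Since -7 < 0, we have |-7| = -(-7) = 7, not -7.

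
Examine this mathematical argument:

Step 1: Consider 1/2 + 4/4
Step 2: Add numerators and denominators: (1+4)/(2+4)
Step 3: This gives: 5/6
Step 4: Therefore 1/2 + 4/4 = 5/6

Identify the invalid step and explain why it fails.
Step 2: Add numerators and denominators: (1+4)/(2+4)

Step 2 incorrectly adds fractions by separately adding numerators and denominators. This is wrong. The correct method requires a common denominator: 1/2 + 4/4 = (1×4 + 4×2)/(2×4) = 12/8 = 3/2. The method used gives 5/6, which is different.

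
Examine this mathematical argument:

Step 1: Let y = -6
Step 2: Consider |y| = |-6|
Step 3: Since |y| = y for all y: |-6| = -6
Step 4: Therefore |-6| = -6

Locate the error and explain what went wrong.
Step 3: Since |y| = y for all y: |-6| = -6

Step 3 incorrectly states that |y| = y for all y. The correct definition is |y| = y when y >= 0, and |y| = -y when y < 0. Since -6 < 0, we have |-6| = -(-6) = 6, not -6.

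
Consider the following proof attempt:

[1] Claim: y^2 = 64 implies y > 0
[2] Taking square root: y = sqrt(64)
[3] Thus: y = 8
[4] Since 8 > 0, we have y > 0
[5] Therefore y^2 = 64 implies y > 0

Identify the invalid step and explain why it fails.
Step 2: Taking square root: y = sqrt(64)

Step 2 takes the square root and assumes the positive root only. The equation y^2 = 64 actually has two solutions: y = 8 and y = -8. The proof silently assumes y > 0 without justification, then uses this assumption to conclude y > 0, which is circular. The counterexample y = -8 shows the claim is false.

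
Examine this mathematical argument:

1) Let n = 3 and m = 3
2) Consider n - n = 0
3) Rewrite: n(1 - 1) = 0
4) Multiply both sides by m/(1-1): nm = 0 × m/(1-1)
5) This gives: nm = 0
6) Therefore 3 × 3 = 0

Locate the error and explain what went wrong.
Step 4: Multiply both sides by m/(1-1): nm = 0 × m/(1-1)

Step 4 multiplies both sides by m/(1-1). However, 1-1 = 0, so this is multiplication by m/0, which is undefined. We cannot multiply by an undefined expression.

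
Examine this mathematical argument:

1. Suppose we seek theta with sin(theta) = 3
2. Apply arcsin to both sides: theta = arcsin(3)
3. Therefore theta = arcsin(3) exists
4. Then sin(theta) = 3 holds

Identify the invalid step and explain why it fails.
Step 2: Apply arcsin to both sides: theta = arcsin(3)

Step 2 applies arcsin to 3. However, arcsin(x) is only defined for x in [-1, 1] because sin(theta) can only produce values in that range. Since |3| > 1, arcsin(3) is undefined. There is no angle whose sine equals 3.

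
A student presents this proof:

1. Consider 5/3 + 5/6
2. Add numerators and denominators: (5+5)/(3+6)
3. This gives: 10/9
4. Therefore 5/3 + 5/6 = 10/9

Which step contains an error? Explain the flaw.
Step 2: Add numerators and denominators: (5+5)/(3+6)

Step 2 incorrectly adds fractions by separately adding numerators and denominators. This is wrong. The correct method requires a common denominator: 5/3 + 5/6 = (5×6 + 5×3)/(3×6) = 45/18 = 5/2. The method used gives 10/9, which is different.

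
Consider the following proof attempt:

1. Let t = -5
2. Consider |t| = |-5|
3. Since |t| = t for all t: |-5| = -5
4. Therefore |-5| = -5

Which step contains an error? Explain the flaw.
Step 3: Since |t| = t for all t: |-5| = -5

Step 3 incorrectly states that |t| = t for all t. The correct definition is |t| = t when t >= 0, and |t| = -t when t < 0. Since -5 < 0, we have |-5| = -(-5) = 5, not -5.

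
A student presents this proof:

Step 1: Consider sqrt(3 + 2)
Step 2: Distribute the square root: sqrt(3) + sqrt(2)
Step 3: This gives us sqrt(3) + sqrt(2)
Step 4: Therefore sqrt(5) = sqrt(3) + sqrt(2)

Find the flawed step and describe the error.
Step 2: Distribute the square root: sqrt(3) + sqrt(2)

Step 2 incorrectly 'distributes' the square root over addition. The square root function does not distribute: sqrt(a + b) ≠ sqrt(a) + sqrt(b). In fact, sqrt(3 + 2) = sqrt(5) ≈ 2.2361, while sqrt(3) + sqrt(2) ≈ 3.1463.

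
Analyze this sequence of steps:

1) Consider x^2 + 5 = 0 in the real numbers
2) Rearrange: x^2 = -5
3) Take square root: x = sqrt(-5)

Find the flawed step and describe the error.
Step 3: Take square root: x = sqrt(-5)

Step 3 takes the square root of -5, which is negative. In the real number system, the square root of a negative number is undefined. The equation x^2 + 5 = 0 has no real solutions. Square roots of negative numbers only exist in the complex numbers.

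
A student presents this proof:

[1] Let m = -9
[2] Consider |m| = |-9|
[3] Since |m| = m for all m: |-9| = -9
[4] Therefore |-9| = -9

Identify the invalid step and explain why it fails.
Step 3: Since |m| = m for all m: |-9| = -9

Step 3 incorrectly states that |m| = m for all m. The correct definition is |m| = m when m >= 0, and |m| = -m when m < 0. Since -9 < 0, we have |-9| = -(-9) = 9, not -9.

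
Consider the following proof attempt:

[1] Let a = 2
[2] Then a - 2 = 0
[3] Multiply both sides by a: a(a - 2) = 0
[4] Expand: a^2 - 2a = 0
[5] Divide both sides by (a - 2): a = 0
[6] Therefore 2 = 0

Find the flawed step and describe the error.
Step 5: Divide both sides by (a - 2): a = 0

Step 5 divides both sides by (a - 2). However, since a = 2, we have (a - 2) = 0. Division by zero is undefined, making this step invalid.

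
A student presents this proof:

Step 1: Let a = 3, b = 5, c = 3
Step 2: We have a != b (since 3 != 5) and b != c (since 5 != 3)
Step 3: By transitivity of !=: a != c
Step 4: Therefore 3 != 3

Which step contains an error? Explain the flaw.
Step 3: By transitivity of !=: a != c

Step 3 incorrectly applies transitivity to the '!=' relation. Transitivity states: if a R b and b R c, then a R c. However, '!=' is not transitive. Counterexample: 3 != 5 and 5 != 3, but 3 = 3 (both equal 3). Transitivity holds for relations like <, <=, =, but not for !=.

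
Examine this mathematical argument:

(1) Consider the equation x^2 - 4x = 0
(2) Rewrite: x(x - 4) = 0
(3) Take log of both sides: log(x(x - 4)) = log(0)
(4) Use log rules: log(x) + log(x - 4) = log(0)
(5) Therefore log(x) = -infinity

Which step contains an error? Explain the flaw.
Step 3: Take log of both sides: log(x(x - 4)) = log(0)

Step 3 takes the logarithm of both sides, resulting in log(0) on the right side. The logarithm is only defined for positive numbers; log(0) is undefined (approaches negative infinity). This operation is invalid.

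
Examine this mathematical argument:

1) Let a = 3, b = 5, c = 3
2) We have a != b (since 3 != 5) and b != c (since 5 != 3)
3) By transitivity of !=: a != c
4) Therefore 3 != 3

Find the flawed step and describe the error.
Step 3: By transitivity of !=: a != c

Step 3 incorrectly applies transitivity to the '!=' relation. Transitivity states: if a R b and b R c, then a R c. However, '!=' is not transitive. Counterexample: 3 != 5 and 5 != 3, but 3 = 3 (both equal 3). Transitivity holds for relations like <, <=, =, but not for !=.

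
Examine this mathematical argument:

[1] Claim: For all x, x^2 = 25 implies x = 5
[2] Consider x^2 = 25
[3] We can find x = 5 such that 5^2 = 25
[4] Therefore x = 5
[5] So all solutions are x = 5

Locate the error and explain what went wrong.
Step 4: Therefore x = 5

Step 4 incorrectly concludes that x = 5 is the only solution. The proof shows that x = 5 is A solution (existence), but does not show it is the ONLY solution (uniqueness). In fact, x = -5 is also a solution since (-5)^2 = 25. Finding one solution doesn't prove there are no others.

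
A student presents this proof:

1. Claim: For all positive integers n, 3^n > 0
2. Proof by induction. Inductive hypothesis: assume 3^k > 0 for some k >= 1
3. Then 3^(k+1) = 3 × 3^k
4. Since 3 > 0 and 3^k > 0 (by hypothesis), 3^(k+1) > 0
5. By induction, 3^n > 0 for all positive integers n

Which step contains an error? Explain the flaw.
Step 5: By induction, 3^n > 0 for all positive integers n

Step 5 concludes the proof by induction, but no base case was ever established. A valid induction proof requires: (1) a base case proving 3^1 > 0, and (2) an inductive step showing IF 3^k > 0 THEN 3^(k+1) > 0. Steps 2-4 correctly establish the inductive step, but without the base case the conclusion in step 5 does not follow.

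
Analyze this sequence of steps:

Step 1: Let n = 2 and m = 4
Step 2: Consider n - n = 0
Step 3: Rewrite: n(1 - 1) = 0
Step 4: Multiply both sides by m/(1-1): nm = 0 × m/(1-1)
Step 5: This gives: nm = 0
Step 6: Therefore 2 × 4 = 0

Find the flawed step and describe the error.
Step 4: Multiply both sides by m/(1-1): nm = 0 × m/(1-1)

Step 4 multiplies both sides by m/(1-1). However, 1-1 = 0, so this is multiplication by m/0, which is undefined. We cannot multiply by an undefined expression.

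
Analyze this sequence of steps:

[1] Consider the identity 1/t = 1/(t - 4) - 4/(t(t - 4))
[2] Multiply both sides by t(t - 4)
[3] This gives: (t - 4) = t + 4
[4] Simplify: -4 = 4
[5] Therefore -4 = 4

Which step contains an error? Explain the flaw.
Step 3: This gives: (t - 4) = t + 4

Step 3 makes a sign error when clearing denominators. Multiplying -4/(t(t - 4)) by t(t - 4) gives -4, not +4. The correct result is (t - 4) = t - 4, which is trivially true, not (t - 4) = t + 4. (Step 1 is a valid identity: 1/(t - 4) - 4/(t(t - 4)) = (t - 4)/(t(t - 4)) = 1/t.)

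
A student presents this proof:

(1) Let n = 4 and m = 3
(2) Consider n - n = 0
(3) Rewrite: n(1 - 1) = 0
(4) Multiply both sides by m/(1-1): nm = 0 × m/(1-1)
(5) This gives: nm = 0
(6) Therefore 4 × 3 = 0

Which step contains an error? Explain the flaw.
Step 4: Multiply both sides by m/(1-1): nm = 0 × m/(1-1)

Step 4 multiplies both sides by m/(1-1). However, 1-1 = 0, so this is multiplication by m/0, which is undefined. We cannot multiply by an undefined expression.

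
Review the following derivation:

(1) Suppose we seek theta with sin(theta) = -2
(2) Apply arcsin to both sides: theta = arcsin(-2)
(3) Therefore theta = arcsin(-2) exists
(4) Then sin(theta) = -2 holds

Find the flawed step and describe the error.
Step 2: Apply arcsin to both sides: theta = arcsin(-2)

Step 2 applies arcsin to -2. However, arcsin(x) is only defined for x in [-1, 1] because sin(theta) can only produce values in that range. Since |-2| > 1, arcsin(-2) is undefined. There is no angle whose sine equals -2.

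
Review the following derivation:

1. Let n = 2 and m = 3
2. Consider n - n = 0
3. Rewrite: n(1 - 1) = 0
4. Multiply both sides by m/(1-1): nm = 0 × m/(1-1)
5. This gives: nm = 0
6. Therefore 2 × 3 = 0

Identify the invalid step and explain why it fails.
Step 4: Multiply both sides by m/(1-1): nm = 0 × m/(1-1)

Step 4 multiplies both sides by m/(1-1). However, 1-1 = 0, so this is multiplication by m/0, which is undefined. We cannot multiply by an undefined expression.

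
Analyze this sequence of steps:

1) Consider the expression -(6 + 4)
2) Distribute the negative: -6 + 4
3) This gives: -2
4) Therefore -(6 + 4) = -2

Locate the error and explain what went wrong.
Step 2: Distribute the negative: -6 + 4

Step 2 incorrectly distributes the negative sign. The correct distribution is -(6 + 4) = -6 - 4 = -10. The negative must be applied to both terms, not just the first. The error treats -(6 + 4) as -6 + 4, which equals -2 instead of -10.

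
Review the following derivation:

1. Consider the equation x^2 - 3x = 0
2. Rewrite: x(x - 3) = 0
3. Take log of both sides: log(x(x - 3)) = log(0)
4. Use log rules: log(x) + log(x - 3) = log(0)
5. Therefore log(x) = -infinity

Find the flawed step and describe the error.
Step 3: Take log of both sides: log(x(x - 3)) = log(0)

Step 3 takes the logarithm of both sides, resulting in log(0) on the right side. The logarithm is only defined for positive numbers; log(0) is undefined (approaches negative infinity). This operation is invalid.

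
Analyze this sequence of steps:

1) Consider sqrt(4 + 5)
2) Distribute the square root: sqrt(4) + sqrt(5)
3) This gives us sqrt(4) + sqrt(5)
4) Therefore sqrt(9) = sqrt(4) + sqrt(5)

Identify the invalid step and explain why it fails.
Step 2: Distribute the square root: sqrt(4) + sqrt(5)

Step 2 incorrectly 'distributes' the square root over addition. The square root function does not distribute: sqrt(a + b) ≠ sqrt(a) + sqrt(b). In fact, sqrt(4 + 5) = sqrt(9) ≈ 3.0000, while sqrt(4) + sqrt(5) ≈ 4.2361.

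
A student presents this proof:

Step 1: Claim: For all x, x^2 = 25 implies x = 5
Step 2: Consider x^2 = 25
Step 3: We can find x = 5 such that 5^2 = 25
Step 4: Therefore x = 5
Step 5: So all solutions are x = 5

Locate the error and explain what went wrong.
Step 4: Therefore x = 5

Step 4 incorrectly concludes that x = 5 is the only solution. The proof shows that x = 5 is A solution (existence), but does not show it is the ONLY solution (uniqueness). In fact, x = -5 is also a solution since (-5)^2 = 25. Finding one solution doesn't prove there are no others.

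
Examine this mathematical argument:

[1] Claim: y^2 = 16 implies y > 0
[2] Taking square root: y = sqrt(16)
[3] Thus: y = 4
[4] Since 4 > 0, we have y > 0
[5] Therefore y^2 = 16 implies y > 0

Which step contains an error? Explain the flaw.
Step 2: Taking square root: y = sqrt(16)

Step 2 takes the square root and assumes the positive root only. The equation y^2 = 16 actually has two solutions: y = 4 and y = -4. The proof silently assumes y > 0 without justification, then uses this assumption to conclude y > 0, which is circular. The counterexample y = -4 shows the claim is false.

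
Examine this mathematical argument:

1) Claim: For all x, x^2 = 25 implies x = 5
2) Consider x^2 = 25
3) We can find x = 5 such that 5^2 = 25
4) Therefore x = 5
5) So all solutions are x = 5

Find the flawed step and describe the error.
Step 4: Therefore x = 5

Step 4 incorrectly concludes that x = 5 is the only solution. The proof shows that x = 5 is A solution (existence), but does not show it is the ONLY solution (uniqueness). In fact, x = -5 is also a solution since (-5)^2 = 25. Finding one solution doesn't prove there are no others.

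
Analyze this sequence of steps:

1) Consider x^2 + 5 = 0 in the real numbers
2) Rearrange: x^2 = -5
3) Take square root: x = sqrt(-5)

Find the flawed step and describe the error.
Step 3: Take square root: x = sqrt(-5)

Step 3 takes the square root of -5, which is negative. In the real number system, the square root of a negative number is undefined. The equation x^2 + 5 = 0 has no real solutions. Square roots of negative numbers only exist in the complex numbers.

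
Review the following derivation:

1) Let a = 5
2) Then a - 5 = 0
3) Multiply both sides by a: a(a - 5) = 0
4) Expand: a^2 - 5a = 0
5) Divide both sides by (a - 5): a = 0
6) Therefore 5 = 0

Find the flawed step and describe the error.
Step 5: Divide both sides by (a - 5): a = 0

Step 5 divides both sides by (a - 5). However, since a = 5, we have (a - 5) = 0. Division by zero is undefined, making this step invalid.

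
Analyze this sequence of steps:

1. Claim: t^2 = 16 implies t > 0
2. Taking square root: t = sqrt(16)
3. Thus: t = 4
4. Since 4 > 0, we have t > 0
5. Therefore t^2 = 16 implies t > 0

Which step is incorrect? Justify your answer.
Step 2: Taking square root: t = sqrt(16)

Step 2 takes the square root and assumes the positive root only. The equation t^2 = 16 actually has two solutions: t = 4 and t = -4. The proof silently assumes t > 0 without justification, then uses this assumption to conclude t > 0, which is circular. The counterexample t = -4 shows the claim is false.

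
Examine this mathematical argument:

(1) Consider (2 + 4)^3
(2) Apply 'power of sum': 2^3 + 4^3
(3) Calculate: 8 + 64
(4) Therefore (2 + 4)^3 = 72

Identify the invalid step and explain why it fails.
Step 2: Apply 'power of sum': 2^3 + 4^3

Step 2 incorrectly applies a non-existent rule '(a+b)^n = a^n + b^n'. This is false in general. The correct expansion uses the binomial theorem. The actual value is (2 + 4)^3 = 6^3 = 216, not 72.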